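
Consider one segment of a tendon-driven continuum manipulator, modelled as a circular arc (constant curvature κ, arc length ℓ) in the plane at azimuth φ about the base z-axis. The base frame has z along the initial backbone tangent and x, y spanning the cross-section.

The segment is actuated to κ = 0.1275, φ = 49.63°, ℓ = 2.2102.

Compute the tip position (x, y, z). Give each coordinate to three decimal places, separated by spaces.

θ = κ·ℓ = 0.1275 × 2.2102 = 0.28180 rad
ρ = (1 − cos θ)/κ = (1 − 0.96056)/0.1275 = 0.30936
z = sin θ / κ = 0.27809/0.1275 = 2.18106
x = ρ cos φ = 0.30936 × cos(49.63°) = 0.20038
y = ρ sin φ = 0.30936 × sin(49.63°) = 0.23570

0.200 0.236 2.181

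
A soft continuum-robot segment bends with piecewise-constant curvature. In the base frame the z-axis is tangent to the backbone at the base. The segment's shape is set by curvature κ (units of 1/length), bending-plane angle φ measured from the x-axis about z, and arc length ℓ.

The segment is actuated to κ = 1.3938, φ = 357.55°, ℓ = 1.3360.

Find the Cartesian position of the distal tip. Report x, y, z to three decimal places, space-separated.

θ = κ·ℓ = 1.3938 × 1.3360 = 1.86212 rad
ρ = (1 − cos θ)/κ = (1 − -0.28722)/1.3938 = 0.92353
z = sin θ / κ = 0.95787/1.3938 = 0.68723
x = ρ cos φ = 0.92353 × cos(357.55°) = 0.92269
y = ρ sin φ = 0.92353 × sin(357.55°) = -0.03948

0.923 -0.039 0.687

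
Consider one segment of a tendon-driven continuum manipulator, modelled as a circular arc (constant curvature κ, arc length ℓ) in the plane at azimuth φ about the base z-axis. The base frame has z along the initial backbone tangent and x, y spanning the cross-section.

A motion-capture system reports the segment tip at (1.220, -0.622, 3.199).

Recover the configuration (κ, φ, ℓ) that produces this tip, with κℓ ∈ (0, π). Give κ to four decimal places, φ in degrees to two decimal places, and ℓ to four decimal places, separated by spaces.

ρ = √(x²+y²) = √(1.220² + -0.622²) = 1.36941
φ = atan2(y, x) mod 360° = atan2(-0.622, 1.220) = 332.9859°
|p|² = ρ² + z² = 1.36941² + 3.199² = 12.10888
κ = 2ρ / |p|² = 2×1.36941 / 12.10888 = 0.22618
θ = 2·atan2(ρ, z) = 2·atan2(1.36941, 3.199) = 0.80894 rad
ℓ = θ/κ = 0.80894/0.22618 = 3.57651

0.2262 332.99 3.5765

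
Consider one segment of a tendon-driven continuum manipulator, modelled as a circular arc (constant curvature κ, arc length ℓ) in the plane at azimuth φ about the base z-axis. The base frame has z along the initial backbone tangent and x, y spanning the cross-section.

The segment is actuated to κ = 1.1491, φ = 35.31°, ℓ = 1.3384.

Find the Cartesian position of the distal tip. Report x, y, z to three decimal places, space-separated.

0.687 0.486 0.870

θ = κ·ℓ = 1.1491 × 1.3384 = 1.53796 rad
ρ = (1 − cos θ)/κ = (1 − 0.03283)/1.1491 = 0.84167
z = sin θ / κ = 0.99946/1.1491 = 0.86978
x = ρ cos φ = 0.84167 × cos(35.31°) = 0.68684
y = ρ sin φ = 0.84167 × sin(35.31°) = 0.48649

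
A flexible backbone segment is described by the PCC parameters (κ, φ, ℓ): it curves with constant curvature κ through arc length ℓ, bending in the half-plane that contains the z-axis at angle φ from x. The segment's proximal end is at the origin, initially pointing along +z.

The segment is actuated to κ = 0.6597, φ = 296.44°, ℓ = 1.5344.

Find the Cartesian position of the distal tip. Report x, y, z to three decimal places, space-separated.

0.317 -0.638 1.285

θ = κ·ℓ = 0.6597 × 1.5344 = 1.01224 rad
ρ = (1 − cos θ)/κ = (1 − 0.52996)/0.6597 = 0.71251
z = sin θ / κ = 0.84802/0.6597 = 1.28547
x = ρ cos φ = 0.71251 × cos(296.44°) = 0.31725
y = ρ sin φ = 0.71251 × sin(296.44°) = -0.63798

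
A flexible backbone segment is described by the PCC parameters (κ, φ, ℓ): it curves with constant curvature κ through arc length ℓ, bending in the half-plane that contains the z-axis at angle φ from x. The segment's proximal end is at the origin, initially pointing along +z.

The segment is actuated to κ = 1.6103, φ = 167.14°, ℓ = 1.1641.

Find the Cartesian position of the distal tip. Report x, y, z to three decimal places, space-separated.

θ = κ·ℓ = 1.6103 × 1.1641 = 1.87455 rad
ρ = (1 − cos θ)/κ = (1 − -0.29910)/1.6103 = 0.80675
z = sin θ / κ = 0.95422/1.6103 = 0.59257
x = ρ cos φ = 0.80675 × cos(167.14°) = -0.78651
y = ρ sin φ = 0.80675 × sin(167.14°) = 0.17956

-0.787 0.180 0.593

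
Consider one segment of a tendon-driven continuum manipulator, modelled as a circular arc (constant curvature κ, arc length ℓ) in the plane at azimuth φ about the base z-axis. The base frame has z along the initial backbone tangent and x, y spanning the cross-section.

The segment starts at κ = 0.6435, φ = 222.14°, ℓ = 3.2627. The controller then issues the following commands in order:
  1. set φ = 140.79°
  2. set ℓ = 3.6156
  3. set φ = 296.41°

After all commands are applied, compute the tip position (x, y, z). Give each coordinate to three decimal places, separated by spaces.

initial: κ=0.6435, φ=222.14°, ℓ=3.2627
cmd 1: set φ=140.79° → (κ,φ,ℓ)=(0.6435,140.79°,3.2627) → tip=(-1.8115,1.4780,1.3418)
cmd 2: set ℓ=3.6156 → (κ,φ,ℓ)=(0.6435,140.79°,3.6156) → tip=(-2.0300,1.6562,1.1308)
cmd 3: set φ=296.41° → (κ,φ,ℓ)=(0.6435,296.41°,3.6156) → tip=(1.1653,-2.3465,1.1308)

1.165 -2.346 1.131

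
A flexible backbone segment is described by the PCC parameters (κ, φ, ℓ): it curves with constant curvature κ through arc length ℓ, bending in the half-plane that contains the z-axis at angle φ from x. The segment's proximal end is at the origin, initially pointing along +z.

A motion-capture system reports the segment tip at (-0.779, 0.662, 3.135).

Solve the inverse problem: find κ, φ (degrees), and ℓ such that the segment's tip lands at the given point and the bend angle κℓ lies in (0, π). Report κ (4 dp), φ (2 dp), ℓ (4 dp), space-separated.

0.1880 139.64 3.3527

ρ = √(x²+y²) = √(-0.779² + 0.662²) = 1.02229
φ = atan2(y, x) mod 360° = atan2(0.662, -0.779) = 139.6419°
|p|² = ρ² + z² = 1.02229² + 3.135² = 10.87331
κ = 2ρ / |p|² = 2×1.02229 / 10.87331 = 0.18804
θ = 2·atan2(ρ, z) = 2·atan2(1.02229, 3.135) = 0.63044 rad
ℓ = θ/κ = 0.63044/0.18804 = 3.35272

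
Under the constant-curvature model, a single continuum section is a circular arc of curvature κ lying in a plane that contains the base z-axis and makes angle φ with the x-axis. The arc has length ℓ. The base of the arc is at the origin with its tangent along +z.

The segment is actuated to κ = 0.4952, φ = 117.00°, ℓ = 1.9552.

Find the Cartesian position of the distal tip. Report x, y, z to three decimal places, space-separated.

-0.397 0.780 1.664

θ = κ·ℓ = 0.4952 × 1.9552 = 0.96822 rad
ρ = (1 − cos θ)/κ = (1 − 0.56677)/0.4952 = 0.87486
z = sin θ / κ = 0.82388/0.4952 = 1.66372
x = ρ cos φ = 0.87486 × cos(117.00°) = -0.39718
y = ρ sin φ = 0.87486 × sin(117.00°) = 0.77950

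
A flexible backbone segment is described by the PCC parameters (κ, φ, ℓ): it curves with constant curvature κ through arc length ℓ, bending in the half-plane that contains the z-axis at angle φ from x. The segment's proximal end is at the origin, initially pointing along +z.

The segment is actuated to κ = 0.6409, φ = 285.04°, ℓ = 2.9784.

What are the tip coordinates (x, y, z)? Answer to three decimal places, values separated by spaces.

θ = κ·ℓ = 0.6409 × 2.9784 = 1.90886 rad
ρ = (1 − cos θ)/κ = (1 − -0.33166)/0.6409 = 2.07779
z = sin θ / κ = 0.94340/0.6409 = 1.47199
x = ρ cos φ = 2.07779 × cos(285.04°) = 0.53917
y = ρ sin φ = 2.07779 × sin(285.04°) = -2.00662

0.539 -2.007 1.472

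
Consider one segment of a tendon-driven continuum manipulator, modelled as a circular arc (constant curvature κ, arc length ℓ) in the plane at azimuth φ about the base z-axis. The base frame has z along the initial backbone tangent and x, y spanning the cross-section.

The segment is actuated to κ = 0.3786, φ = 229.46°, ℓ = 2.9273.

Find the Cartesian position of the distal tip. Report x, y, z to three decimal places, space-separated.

θ = κ·ℓ = 0.3786 × 2.9273 = 1.10828 rad
ρ = (1 − cos θ)/κ = (1 − 0.44621)/0.3786 = 1.46274
z = sin θ / κ = 0.89493/0.3786 = 2.36379
x = ρ cos φ = 1.46274 × cos(229.46°) = -0.95075
y = ρ sin φ = 1.46274 × sin(229.46°) = -1.11162

-0.951 -1.112 2.364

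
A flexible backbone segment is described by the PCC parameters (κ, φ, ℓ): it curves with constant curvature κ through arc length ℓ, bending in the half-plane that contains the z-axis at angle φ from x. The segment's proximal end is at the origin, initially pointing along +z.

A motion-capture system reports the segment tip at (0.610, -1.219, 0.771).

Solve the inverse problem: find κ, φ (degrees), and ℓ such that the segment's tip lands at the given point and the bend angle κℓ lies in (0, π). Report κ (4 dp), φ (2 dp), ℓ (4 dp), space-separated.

1.1116 296.58 1.9000

ρ = √(x²+y²) = √(0.610² + -1.219²) = 1.36311
φ = atan2(y, x) mod 360° = atan2(-1.219, 0.610) = 296.5838°
|p|² = ρ² + z² = 1.36311² + 0.771² = 2.45250
κ = 2ρ / |p|² = 2×1.36311 / 2.45250 = 1.11161
θ = 2·atan2(ρ, z) = 2·atan2(1.36311, 0.771) = 2.11208 rad
ℓ = θ/κ = 2.11208/1.11161 = 1.90003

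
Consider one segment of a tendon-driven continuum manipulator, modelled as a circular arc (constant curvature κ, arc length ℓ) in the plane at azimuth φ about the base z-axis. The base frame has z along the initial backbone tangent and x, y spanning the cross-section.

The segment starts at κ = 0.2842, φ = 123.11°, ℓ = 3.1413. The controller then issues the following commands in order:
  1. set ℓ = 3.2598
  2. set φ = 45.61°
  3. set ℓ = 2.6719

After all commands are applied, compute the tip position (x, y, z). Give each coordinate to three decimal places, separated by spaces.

initial: κ=0.2842, φ=123.11°, ℓ=3.1413
cmd 1: set ℓ=3.2598 → (κ,φ,ℓ)=(0.2842,123.11°,3.2598) → tip=(-0.7675,1.1769,2.8131)
cmd 2: set φ=45.61° → (κ,φ,ℓ)=(0.2842,45.61°,3.2598) → tip=(0.9829,1.0040,2.8131)
cmd 3: set ℓ=2.6719 → (κ,φ,ℓ)=(0.2842,45.61°,2.6719) → tip=(0.6762,0.6908,2.4224)

0.676 0.691 2.422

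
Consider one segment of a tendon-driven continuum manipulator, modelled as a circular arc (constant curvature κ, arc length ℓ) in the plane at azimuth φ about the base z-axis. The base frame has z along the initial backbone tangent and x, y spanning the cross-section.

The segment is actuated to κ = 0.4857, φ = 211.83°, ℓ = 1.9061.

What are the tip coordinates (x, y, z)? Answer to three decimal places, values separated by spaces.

-0.698 -0.433 1.645

θ = κ·ℓ = 0.4857 × 1.9061 = 0.92579 rad
ρ = (1 − cos θ)/κ = (1 − 0.60120)/0.4857 = 0.82108
z = sin θ / κ = 0.79910/0.4857 = 1.64525
x = ρ cos φ = 0.82108 × cos(211.83°) = -0.69760
y = ρ sin φ = 0.82108 × sin(211.83°) = -0.43304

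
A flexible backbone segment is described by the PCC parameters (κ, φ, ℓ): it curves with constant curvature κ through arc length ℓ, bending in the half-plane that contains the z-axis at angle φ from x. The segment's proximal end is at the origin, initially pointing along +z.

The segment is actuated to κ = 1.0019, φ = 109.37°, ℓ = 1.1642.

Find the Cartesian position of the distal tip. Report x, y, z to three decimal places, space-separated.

θ = κ·ℓ = 1.0019 × 1.1642 = 1.16641 rad
ρ = (1 − cos θ)/κ = (1 − 0.39345)/1.0019 = 0.60540
z = sin θ / κ = 0.91934/1.0019 = 0.91760
x = ρ cos φ = 0.60540 × cos(109.37°) = -0.20079
y = ρ sin φ = 0.60540 × sin(109.37°) = 0.57113

-0.201 0.571 0.918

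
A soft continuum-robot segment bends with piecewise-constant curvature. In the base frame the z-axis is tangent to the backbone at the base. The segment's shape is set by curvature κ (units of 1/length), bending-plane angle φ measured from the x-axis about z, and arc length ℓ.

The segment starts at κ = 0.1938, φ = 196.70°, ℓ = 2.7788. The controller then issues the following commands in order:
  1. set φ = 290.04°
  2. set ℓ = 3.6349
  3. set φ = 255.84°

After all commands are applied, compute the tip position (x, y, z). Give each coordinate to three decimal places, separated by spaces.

-0.300 -1.191 3.342

initial: κ=0.1938, φ=196.70°, ℓ=2.7788
cmd 1: set φ=290.04° → (κ,φ,ℓ)=(0.1938,290.04°,2.7788) → tip=(0.2503,-0.6861,2.6464)
cmd 2: set ℓ=3.6349 → (κ,φ,ℓ)=(0.1938,290.04°,3.6349) → tip=(0.4209,-1.1539,3.3416)
cmd 3: set φ=255.84° → (κ,φ,ℓ)=(0.1938,255.84°,3.6349) → tip=(-0.3005,-1.1909,3.3416)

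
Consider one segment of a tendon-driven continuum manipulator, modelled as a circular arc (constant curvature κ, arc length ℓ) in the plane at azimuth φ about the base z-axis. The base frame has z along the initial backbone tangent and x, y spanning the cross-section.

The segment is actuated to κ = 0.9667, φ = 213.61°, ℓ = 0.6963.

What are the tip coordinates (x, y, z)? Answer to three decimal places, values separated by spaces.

θ = κ·ℓ = 0.9667 × 0.6963 = 0.67311 rad
ρ = (1 − cos θ)/κ = (1 − 0.78188)/0.9667 = 0.22563
z = sin θ / κ = 0.62342/0.9667 = 0.64490
x = ρ cos φ = 0.22563 × cos(213.61°) = -0.18791
y = ρ sin φ = 0.22563 × sin(213.61°) = -0.12489

-0.188 -0.125 0.645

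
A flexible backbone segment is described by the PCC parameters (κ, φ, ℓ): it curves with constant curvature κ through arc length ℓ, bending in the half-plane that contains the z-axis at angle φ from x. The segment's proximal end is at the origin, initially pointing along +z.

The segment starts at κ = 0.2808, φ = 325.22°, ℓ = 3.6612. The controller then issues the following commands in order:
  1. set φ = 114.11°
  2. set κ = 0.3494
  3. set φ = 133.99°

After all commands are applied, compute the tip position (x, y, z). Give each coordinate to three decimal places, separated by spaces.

-1.416 1.467 2.741

initial: κ=0.2808, φ=325.22°, ℓ=3.6612
cmd 1: set φ=114.11° → (κ,φ,ℓ)=(0.2808,114.11°,3.6612) → tip=(-0.7034,1.5717,3.0495)
cmd 2: set κ=0.3494 → (κ,φ,ℓ)=(0.3494,114.11°,3.6612) → tip=(-0.8330,1.8614,2.7413)
cmd 3: set φ=133.99° → (κ,φ,ℓ)=(0.3494,133.99°,3.6612) → tip=(-1.4164,1.4672,2.7413)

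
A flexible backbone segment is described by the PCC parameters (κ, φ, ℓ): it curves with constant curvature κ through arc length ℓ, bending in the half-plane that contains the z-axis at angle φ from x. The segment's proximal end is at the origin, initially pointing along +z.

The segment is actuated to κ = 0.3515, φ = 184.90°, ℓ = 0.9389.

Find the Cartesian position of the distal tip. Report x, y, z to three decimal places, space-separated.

-0.153 -0.013 0.922

θ = κ·ℓ = 0.3515 × 0.9389 = 0.33002 rad
ρ = (1 − cos θ)/κ = (1 − 0.94603)/0.3515 = 0.15353
z = sin θ / κ = 0.32407/0.3515 = 0.92195
x = ρ cos φ = 0.15353 × cos(184.90°) = -0.15297
y = ρ sin φ = 0.15353 × sin(184.90°) = -0.01311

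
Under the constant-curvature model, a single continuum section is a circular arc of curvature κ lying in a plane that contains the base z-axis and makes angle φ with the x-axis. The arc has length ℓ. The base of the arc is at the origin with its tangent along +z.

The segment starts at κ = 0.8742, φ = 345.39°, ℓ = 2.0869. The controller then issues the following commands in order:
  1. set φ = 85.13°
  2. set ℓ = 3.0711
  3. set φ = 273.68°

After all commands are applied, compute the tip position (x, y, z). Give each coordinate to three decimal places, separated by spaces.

initial: κ=0.8742, φ=345.39°, ℓ=2.0869
cmd 1: set φ=85.13° → (κ,φ,ℓ)=(0.8742,85.13°,2.0869) → tip=(0.1215,1.4257,1.1073)
cmd 2: set ℓ=3.0711 → (κ,φ,ℓ)=(0.8742,85.13°,3.0711) → tip=(0.1843,2.1627,0.5046)
cmd 3: set φ=273.68° → (κ,φ,ℓ)=(0.8742,273.68°,3.0711) → tip=(0.1393,-2.1660,0.5046)

0.139 -2.166 0.505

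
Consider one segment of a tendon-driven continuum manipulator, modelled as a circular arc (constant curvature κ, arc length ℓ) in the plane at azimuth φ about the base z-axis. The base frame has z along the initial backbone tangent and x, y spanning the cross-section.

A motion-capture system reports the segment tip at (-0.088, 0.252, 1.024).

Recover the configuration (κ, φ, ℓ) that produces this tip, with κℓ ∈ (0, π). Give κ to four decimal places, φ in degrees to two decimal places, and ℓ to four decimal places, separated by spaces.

ρ = √(x²+y²) = √(-0.088² + 0.252²) = 0.26692
φ = atan2(y, x) mod 360° = atan2(0.252, -0.088) = 109.2495°
|p|² = ρ² + z² = 0.26692² + 1.024² = 1.11982
κ = 2ρ / |p|² = 2×0.26692 / 1.11982 = 0.47672
θ = 2·atan2(ρ, z) = 2·atan2(0.26692, 1.024) = 0.50999 rad
ℓ = θ/κ = 0.50999/0.47672 = 1.06977

0.4767 109.25 1.0698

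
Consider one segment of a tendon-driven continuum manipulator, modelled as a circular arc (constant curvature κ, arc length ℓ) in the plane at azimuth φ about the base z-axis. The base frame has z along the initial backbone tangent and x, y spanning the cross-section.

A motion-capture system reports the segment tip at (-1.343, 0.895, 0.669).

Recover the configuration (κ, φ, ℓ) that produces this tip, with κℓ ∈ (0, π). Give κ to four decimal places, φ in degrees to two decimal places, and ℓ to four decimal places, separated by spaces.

ρ = √(x²+y²) = √(-1.343² + 0.895²) = 1.61390
φ = atan2(y, x) mod 360° = atan2(0.895, -1.343) = 146.3198°
|p|² = ρ² + z² = 1.61390² + 0.669² = 3.05224
κ = 2ρ / |p|² = 2×1.61390 / 3.05224 = 1.05752
θ = 2·atan2(ρ, z) = 2·atan2(1.61390, 0.669) = 2.35567 rad
ℓ = θ/κ = 2.35567/1.05752 = 2.22754

1.0575 146.32 2.2275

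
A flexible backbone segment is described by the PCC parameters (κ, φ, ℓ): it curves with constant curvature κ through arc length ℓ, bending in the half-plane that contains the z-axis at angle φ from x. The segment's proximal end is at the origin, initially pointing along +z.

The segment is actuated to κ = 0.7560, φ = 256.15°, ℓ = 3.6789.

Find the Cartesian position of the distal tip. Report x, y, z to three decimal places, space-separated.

-0.613 -2.486 0.466

θ = κ·ℓ = 0.7560 × 3.6789 = 2.78125 rad
ρ = (1 − cos θ)/κ = (1 − -0.93578)/0.7560 = 2.56055
z = sin θ / κ = 0.35260/0.7560 = 0.46640
x = ρ cos φ = 2.56055 × cos(256.15°) = -0.61295
y = ρ sin φ = 2.56055 × sin(256.15°) = -2.48610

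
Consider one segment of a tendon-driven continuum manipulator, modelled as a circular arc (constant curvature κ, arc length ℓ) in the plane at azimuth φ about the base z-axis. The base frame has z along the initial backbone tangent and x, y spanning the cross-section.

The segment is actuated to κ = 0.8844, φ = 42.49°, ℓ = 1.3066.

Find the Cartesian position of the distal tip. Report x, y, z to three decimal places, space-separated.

θ = κ·ℓ = 0.8844 × 1.3066 = 1.15556 rad
ρ = (1 − cos θ)/κ = (1 − 0.40341)/0.8844 = 0.67457
z = sin θ / κ = 0.91502/0.8844 = 1.03462
x = ρ cos φ = 0.67457 × cos(42.49°) = 0.49743
y = ρ sin φ = 0.67457 × sin(42.49°) = 0.45565

0.497 0.456 1.035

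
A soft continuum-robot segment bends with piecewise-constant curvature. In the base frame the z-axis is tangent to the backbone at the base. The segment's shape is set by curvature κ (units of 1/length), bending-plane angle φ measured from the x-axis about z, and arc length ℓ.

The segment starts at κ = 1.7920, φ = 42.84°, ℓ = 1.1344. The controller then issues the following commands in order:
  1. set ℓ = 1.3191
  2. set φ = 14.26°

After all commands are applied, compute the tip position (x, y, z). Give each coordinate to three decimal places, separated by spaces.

initial: κ=1.7920, φ=42.84°, ℓ=1.1344
cmd 1: set ℓ=1.3191 → (κ,φ,ℓ)=(1.7920,42.84°,1.3191) → tip=(0.7007,0.6498,0.3916)
cmd 2: set φ=14.26° → (κ,φ,ℓ)=(1.7920,14.26°,1.3191) → tip=(0.9262,0.2354,0.3916)

0.926 0.235 0.392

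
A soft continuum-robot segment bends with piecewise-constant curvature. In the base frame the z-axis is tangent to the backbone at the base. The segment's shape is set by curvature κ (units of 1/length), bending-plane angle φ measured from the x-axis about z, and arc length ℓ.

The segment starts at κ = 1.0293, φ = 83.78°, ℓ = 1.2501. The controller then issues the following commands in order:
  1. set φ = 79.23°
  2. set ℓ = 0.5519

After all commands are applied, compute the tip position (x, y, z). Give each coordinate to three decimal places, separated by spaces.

initial: κ=1.0293, φ=83.78°, ℓ=1.2501
cmd 1: set φ=79.23° → (κ,φ,ℓ)=(1.0293,79.23°,1.2501) → tip=(0.1307,0.6869,0.9326)
cmd 2: set ℓ=0.5519 → (κ,φ,ℓ)=(1.0293,79.23°,0.5519) → tip=(0.0285,0.1499,0.5227)

0.029 0.150 0.523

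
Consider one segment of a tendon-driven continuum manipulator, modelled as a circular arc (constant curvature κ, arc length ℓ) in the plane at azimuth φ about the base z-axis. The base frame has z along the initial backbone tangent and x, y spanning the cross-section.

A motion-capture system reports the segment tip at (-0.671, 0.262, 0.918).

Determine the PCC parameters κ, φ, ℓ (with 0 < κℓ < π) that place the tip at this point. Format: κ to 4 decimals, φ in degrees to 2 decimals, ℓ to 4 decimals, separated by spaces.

1.0581 158.67 1.2576

ρ = √(x²+y²) = √(-0.671² + 0.262²) = 0.72034
φ = atan2(y, x) mod 360° = atan2(0.262, -0.671) = 158.6712°
|p|² = ρ² + z² = 0.72034² + 0.918² = 1.36161
κ = 2ρ / |p|² = 2×0.72034 / 1.36161 = 1.05807
θ = 2·atan2(ρ, z) = 2·atan2(0.72034, 0.918) = 1.33066 rad
ℓ = θ/κ = 1.33066/1.05807 = 1.25763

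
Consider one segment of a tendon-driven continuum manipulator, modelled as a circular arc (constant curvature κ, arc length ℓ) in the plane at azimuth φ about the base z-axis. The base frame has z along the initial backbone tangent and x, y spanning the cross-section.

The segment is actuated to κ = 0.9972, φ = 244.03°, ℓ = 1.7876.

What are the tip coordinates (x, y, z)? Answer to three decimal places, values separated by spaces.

-0.531 -1.091 0.980

θ = κ·ℓ = 0.9972 × 1.7876 = 1.78259 rad
ρ = (1 − cos θ)/κ = (1 − -0.21022)/0.9972 = 1.21362
z = sin θ / κ = 0.97765/0.9972 = 0.98040
x = ρ cos φ = 1.21362 × cos(244.03°) = -0.53144
y = ρ sin φ = 1.21362 × sin(244.03°) = -1.09107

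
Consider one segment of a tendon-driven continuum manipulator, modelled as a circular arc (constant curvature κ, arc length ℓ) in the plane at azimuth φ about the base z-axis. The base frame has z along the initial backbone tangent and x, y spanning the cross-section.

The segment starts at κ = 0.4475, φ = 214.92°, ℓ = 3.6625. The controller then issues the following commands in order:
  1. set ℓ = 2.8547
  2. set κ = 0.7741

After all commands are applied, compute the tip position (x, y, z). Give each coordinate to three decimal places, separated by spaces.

initial: κ=0.4475, φ=214.92°, ℓ=3.6625
cmd 1: set ℓ=2.8547 → (κ,φ,ℓ)=(0.4475,214.92°,2.8547) → tip=(-1.3025,-0.9093,2.1392)
cmd 2: set κ=0.7741 → (κ,φ,ℓ)=(0.7741,214.92°,2.8547) → tip=(-1.6910,-1.1805,1.0369)

-1.691 -1.181 1.037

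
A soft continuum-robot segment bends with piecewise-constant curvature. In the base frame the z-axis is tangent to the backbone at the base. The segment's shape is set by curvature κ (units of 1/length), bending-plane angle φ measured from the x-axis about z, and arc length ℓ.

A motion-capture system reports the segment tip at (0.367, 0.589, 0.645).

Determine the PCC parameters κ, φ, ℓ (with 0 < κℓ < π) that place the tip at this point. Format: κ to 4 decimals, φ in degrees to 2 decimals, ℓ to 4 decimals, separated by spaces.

1.5462 58.07 1.0632

ρ = √(x²+y²) = √(0.367² + 0.589²) = 0.69398
φ = atan2(y, x) mod 360° = atan2(0.589, 0.367) = 58.0734°
|p|² = ρ² + z² = 0.69398² + 0.645² = 0.89763
κ = 2ρ / |p|² = 2×0.69398 / 0.89763 = 1.54624
θ = 2·atan2(ρ, z) = 2·atan2(0.69398, 0.645) = 1.64393 rad
ℓ = θ/κ = 1.64393/1.54624 = 1.06317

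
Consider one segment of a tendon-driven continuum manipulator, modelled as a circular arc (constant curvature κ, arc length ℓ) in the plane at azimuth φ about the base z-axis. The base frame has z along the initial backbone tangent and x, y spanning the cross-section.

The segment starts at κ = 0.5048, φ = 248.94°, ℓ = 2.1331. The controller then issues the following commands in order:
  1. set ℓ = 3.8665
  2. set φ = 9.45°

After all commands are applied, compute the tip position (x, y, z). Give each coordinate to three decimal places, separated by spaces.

2.681 0.446 1.839

initial: κ=0.5048, φ=248.94°, ℓ=2.1331
cmd 1: set ℓ=3.8665 → (κ,φ,ℓ)=(0.5048,248.94°,3.8665) → tip=(-0.9766,-2.5361,1.8389)
cmd 2: set φ=9.45° → (κ,φ,ℓ)=(0.5048,9.45°,3.8665) → tip=(2.6808,0.4462,1.8389)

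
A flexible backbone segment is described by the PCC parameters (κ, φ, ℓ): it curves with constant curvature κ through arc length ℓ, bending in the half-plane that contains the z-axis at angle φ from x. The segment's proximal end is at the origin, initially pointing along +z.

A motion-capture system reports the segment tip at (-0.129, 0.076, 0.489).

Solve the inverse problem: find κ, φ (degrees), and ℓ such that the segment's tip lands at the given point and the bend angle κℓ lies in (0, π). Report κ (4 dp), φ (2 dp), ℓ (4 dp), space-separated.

ρ = √(x²+y²) = √(-0.129² + 0.076²) = 0.14972
φ = atan2(y, x) mod 360° = atan2(0.076, -0.129) = 149.4956°
|p|² = ρ² + z² = 0.14972² + 0.489² = 0.26154
κ = 2ρ / |p|² = 2×0.14972 / 0.26154 = 1.14494
θ = 2·atan2(ρ, z) = 2·atan2(0.14972, 0.489) = 0.59424 rad
ℓ = θ/κ = 0.59424/1.14494 = 0.51901

1.1449 149.50 0.5190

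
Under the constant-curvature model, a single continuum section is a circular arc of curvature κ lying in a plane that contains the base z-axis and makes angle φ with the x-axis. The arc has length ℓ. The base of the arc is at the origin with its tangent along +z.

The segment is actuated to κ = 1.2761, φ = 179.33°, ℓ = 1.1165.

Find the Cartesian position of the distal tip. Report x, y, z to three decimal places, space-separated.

θ = κ·ℓ = 1.2761 × 1.1165 = 1.42477 rad
ρ = (1 − cos θ)/κ = (1 − 0.14551)/1.2761 = 0.66961
z = sin θ / κ = 0.98936/1.2761 = 0.77530
x = ρ cos φ = 0.66961 × cos(179.33°) = -0.66956
y = ρ sin φ = 0.66961 × sin(179.33°) = 0.00783

-0.670 0.008 0.775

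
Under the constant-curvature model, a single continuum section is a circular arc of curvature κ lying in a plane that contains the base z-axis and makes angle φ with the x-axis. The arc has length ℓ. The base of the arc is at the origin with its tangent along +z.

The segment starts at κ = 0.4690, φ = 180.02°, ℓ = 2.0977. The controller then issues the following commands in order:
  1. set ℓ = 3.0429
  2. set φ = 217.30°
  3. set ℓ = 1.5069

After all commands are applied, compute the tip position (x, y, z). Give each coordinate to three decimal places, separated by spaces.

initial: κ=0.4690, φ=180.02°, ℓ=2.0977
cmd 1: set ℓ=3.0429 → (κ,φ,ℓ)=(0.4690,180.02°,3.0429) → tip=(-1.8269,-0.0006,2.1102)
cmd 2: set φ=217.30° → (κ,φ,ℓ)=(0.4690,217.30°,3.0429) → tip=(-1.4533,-1.1071,2.1102)
cmd 3: set ℓ=1.5069 → (κ,φ,ℓ)=(0.4690,217.30°,1.5069) → tip=(-0.4062,-0.3095,1.3846)

-0.406 -0.309 1.385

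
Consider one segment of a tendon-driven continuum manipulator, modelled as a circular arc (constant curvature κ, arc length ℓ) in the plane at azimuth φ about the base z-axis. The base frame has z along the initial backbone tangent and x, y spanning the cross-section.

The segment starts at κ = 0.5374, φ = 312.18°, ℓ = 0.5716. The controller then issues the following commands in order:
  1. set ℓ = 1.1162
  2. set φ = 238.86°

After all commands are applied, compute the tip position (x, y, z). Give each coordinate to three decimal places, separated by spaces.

-0.168 -0.278 1.050

initial: κ=0.5374, φ=312.18°, ℓ=0.5716
cmd 1: set ℓ=1.1162 → (κ,φ,ℓ)=(0.5374,312.18°,1.1162) → tip=(0.2181,-0.2407,1.0505)
cmd 2: set φ=238.86° → (κ,φ,ℓ)=(0.5374,238.86°,1.1162) → tip=(-0.1680,-0.2780,1.0505)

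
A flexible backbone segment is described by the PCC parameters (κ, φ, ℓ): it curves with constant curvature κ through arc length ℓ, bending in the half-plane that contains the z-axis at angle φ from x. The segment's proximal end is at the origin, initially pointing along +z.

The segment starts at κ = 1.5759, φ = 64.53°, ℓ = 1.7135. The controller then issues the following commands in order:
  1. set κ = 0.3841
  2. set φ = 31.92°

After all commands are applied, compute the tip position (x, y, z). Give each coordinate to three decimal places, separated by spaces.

initial: κ=1.5759, φ=64.53°, ℓ=1.7135
cmd 1: set κ=0.3841 → (κ,φ,ℓ)=(0.3841,64.53°,1.7135) → tip=(0.2339,0.4910,1.5924)
cmd 2: set φ=31.92° → (κ,φ,ℓ)=(0.3841,31.92°,1.7135) → tip=(0.4616,0.2875,1.5924)

0.462 0.288 1.592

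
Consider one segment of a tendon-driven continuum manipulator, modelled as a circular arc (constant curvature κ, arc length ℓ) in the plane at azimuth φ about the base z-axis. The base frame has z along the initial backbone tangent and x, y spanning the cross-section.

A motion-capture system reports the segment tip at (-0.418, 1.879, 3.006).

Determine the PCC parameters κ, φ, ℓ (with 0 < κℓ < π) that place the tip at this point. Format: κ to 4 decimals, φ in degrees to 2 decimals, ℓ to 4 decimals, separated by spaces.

0.3022 102.54 3.7701

ρ = √(x²+y²) = √(-0.418² + 1.879²) = 1.92493
φ = atan2(y, x) mod 360° = atan2(1.879, -0.418) = 102.5417°
|p|² = ρ² + z² = 1.92493² + 3.006² = 12.74140
κ = 2ρ / |p|² = 2×1.92493 / 12.74140 = 0.30215
θ = 2·atan2(ρ, z) = 2·atan2(1.92493, 3.006) = 1.13914 rad
ℓ = θ/κ = 1.13914/0.30215 = 3.77007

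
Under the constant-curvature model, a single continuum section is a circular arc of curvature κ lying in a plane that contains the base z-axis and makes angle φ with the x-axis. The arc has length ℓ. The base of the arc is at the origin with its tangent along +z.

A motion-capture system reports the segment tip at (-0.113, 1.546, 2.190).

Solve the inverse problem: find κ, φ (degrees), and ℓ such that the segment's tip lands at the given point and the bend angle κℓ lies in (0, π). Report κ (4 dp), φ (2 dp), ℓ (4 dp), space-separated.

0.4307 94.18 2.8606

ρ = √(x²+y²) = √(-0.113² + 1.546²) = 1.55012
φ = atan2(y, x) mod 360° = atan2(1.546, -0.113) = 94.1804°
|p|² = ρ² + z² = 1.55012² + 2.190² = 7.19899
κ = 2ρ / |p|² = 2×1.55012 / 7.19899 = 0.43065
θ = 2·atan2(ρ, z) = 2·atan2(1.55012, 2.190) = 1.23191 rad
ℓ = θ/κ = 1.23191/0.43065 = 2.86058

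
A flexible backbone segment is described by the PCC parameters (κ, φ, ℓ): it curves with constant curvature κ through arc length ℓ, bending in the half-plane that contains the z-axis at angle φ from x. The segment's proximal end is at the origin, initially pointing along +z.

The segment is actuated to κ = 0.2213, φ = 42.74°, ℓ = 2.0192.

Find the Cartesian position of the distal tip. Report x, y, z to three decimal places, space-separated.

θ = κ·ℓ = 0.2213 × 2.0192 = 0.44685 rad
ρ = (1 − cos θ)/κ = (1 − 0.90181)/0.2213 = 0.44368
z = sin θ / κ = 0.43213/0.2213 = 1.95267
x = ρ cos φ = 0.44368 × cos(42.74°) = 0.32586
y = ρ sin φ = 0.44368 × sin(42.74°) = 0.30111

0.326 0.301 1.953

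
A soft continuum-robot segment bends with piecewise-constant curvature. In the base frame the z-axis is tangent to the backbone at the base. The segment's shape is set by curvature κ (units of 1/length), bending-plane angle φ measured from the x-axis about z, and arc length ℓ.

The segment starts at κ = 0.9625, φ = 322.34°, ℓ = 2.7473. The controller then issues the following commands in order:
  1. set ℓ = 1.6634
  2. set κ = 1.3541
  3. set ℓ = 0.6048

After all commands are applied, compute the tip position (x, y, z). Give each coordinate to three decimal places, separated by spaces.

initial: κ=0.9625, φ=322.34°, ℓ=2.7473
cmd 1: set ℓ=1.6634 → (κ,φ,ℓ)=(0.9625,322.34°,1.6634) → tip=(0.8474,-0.6540,1.0385)
cmd 2: set κ=1.3541 → (κ,φ,ℓ)=(1.3541,322.34°,1.6634) → tip=(0.9530,-0.7355,0.5735)
cmd 3: set ℓ=0.6048 → (κ,φ,ℓ)=(1.3541,322.34°,0.6048) → tip=(0.1853,-0.1430,0.5394)

0.185 -0.143 0.539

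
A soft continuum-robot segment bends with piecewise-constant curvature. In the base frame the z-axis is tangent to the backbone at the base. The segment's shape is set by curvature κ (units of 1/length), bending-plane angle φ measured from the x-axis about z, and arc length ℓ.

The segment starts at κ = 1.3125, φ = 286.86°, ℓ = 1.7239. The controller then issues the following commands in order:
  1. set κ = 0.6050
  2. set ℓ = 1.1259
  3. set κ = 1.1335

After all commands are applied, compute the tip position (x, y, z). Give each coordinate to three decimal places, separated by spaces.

initial: κ=1.3125, φ=286.86°, ℓ=1.7239
cmd 1: set κ=0.6050 → (κ,φ,ℓ)=(0.6050,286.86°,1.7239) → tip=(0.2379,-0.7851,1.4279)
cmd 2: set ℓ=1.1259 → (κ,φ,ℓ)=(0.6050,286.86°,1.1259) → tip=(0.1070,-0.3530,1.0408)
cmd 3: set κ=1.1335 → (κ,φ,ℓ)=(1.1335,286.86°,1.1259) → tip=(0.1816,-0.5992,0.8442)

0.182 -0.599 0.844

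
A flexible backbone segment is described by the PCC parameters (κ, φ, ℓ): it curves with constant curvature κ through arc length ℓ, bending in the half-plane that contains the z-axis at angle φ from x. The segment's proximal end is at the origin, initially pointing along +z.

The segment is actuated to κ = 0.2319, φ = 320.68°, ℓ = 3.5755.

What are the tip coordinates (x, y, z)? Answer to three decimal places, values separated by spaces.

1.083 -0.887 3.180

θ = κ·ℓ = 0.2319 × 3.5755 = 0.82916 rad
ρ = (1 − cos θ)/κ = (1 − 0.67550)/0.2319 = 1.39933
z = sin θ / κ = 0.73736/0.2319 = 3.17966
x = ρ cos φ = 1.39933 × cos(320.68°) = 1.08254
y = ρ sin φ = 1.39933 × sin(320.68°) = -0.88668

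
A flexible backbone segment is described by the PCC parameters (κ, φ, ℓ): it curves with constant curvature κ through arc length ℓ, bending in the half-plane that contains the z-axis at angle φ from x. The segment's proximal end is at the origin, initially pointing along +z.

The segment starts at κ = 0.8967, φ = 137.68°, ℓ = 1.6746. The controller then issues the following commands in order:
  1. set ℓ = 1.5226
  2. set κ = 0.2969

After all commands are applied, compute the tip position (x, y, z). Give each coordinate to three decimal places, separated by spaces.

initial: κ=0.8967, φ=137.68°, ℓ=1.6746
cmd 1: set ℓ=1.5226 → (κ,φ,ℓ)=(0.8967,137.68°,1.5226) → tip=(-0.6563,0.5976,1.0917)
cmd 2: set κ=0.2969 → (κ,φ,ℓ)=(0.2969,137.68°,1.5226) → tip=(-0.2502,0.2278,1.4713)

-0.250 0.228 1.471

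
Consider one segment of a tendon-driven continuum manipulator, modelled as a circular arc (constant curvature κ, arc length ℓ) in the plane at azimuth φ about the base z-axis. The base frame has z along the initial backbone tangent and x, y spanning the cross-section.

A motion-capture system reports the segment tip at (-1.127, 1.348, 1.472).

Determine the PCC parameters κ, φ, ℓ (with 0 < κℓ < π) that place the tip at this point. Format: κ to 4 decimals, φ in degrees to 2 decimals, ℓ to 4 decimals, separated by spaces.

0.6688 129.90 2.6118

ρ = √(x²+y²) = √(-1.127² + 1.348²) = 1.75705
φ = atan2(y, x) mod 360° = atan2(1.348, -1.127) = 129.8974°
|p|² = ρ² + z² = 1.75705² + 1.472² = 5.25402
κ = 2ρ / |p|² = 2×1.75705 / 5.25402 = 0.66884
θ = 2·atan2(ρ, z) = 2·atan2(1.75705, 1.472) = 1.74689 rad
ℓ = θ/κ = 1.74689/0.66884 = 2.61182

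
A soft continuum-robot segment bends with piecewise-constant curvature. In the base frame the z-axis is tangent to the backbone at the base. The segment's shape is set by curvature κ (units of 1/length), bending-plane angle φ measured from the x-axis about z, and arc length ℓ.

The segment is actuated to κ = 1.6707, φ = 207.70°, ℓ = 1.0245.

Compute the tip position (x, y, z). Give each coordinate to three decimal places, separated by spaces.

-0.604 -0.317 0.593

θ = κ·ℓ = 1.6707 × 1.0245 = 1.71163 rad
ρ = (1 − cos θ)/κ = (1 − -0.14037)/1.6707 = 0.68257
z = sin θ / κ = 0.99010/1.6707 = 0.59263
x = ρ cos φ = 0.68257 × cos(207.70°) = -0.60434
y = ρ sin φ = 0.68257 × sin(207.70°) = -0.31729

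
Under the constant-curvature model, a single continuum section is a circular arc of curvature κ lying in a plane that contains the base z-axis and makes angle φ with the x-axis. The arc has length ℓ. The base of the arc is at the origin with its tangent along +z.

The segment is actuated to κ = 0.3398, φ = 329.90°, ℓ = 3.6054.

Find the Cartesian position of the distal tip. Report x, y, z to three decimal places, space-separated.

1.683 -0.976 2.769

θ = κ·ℓ = 0.3398 × 3.6054 = 1.22511 rad
ρ = (1 − cos θ)/κ = (1 − 0.33884)/0.3398 = 1.94574
z = sin θ / κ = 0.94084/0.3398 = 2.76882
x = ρ cos φ = 1.94574 × cos(329.90°) = 1.68336
y = ρ sin φ = 1.94574 × sin(329.90°) = -0.97581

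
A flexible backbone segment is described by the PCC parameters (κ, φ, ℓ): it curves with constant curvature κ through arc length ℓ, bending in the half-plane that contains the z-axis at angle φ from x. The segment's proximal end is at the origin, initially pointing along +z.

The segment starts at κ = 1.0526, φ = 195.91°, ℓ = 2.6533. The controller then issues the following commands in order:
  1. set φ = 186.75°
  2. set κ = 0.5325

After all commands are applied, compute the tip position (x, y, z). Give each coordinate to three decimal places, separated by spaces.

-1.572 -0.186 1.855

initial: κ=1.0526, φ=195.91°, ℓ=2.6533
cmd 1: set φ=186.75° → (κ,φ,ℓ)=(1.0526,186.75°,2.6533) → tip=(-1.8301,-0.2166,0.3246)
cmd 2: set κ=0.5325 → (κ,φ,ℓ)=(0.5325,186.75°,2.6533) → tip=(-1.5716,-0.1860,1.8546)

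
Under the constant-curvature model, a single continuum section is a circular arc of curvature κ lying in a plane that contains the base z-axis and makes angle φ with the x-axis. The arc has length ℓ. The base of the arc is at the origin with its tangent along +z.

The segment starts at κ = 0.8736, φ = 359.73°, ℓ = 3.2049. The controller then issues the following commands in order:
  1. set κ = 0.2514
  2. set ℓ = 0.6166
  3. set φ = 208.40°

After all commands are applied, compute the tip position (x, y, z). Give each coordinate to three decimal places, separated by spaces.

initial: κ=0.8736, φ=359.73°, ℓ=3.2049
cmd 1: set κ=0.2514 → (κ,φ,ℓ)=(0.2514,359.73°,3.2049) → tip=(1.2227,-0.0058,2.8692)
cmd 2: set ℓ=0.6166 → (κ,φ,ℓ)=(0.2514,359.73°,0.6166) → tip=(0.0477,-0.0002,0.6141)
cmd 3: set φ=208.40° → (κ,φ,ℓ)=(0.2514,208.40°,0.6166) → tip=(-0.0420,-0.0227,0.6141)

-0.042 -0.023 0.614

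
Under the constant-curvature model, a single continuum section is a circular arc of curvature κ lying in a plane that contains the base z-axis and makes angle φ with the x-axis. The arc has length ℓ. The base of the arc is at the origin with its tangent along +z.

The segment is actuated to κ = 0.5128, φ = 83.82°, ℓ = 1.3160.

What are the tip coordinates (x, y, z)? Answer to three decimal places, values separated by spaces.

θ = κ·ℓ = 0.5128 × 1.3160 = 0.67484 rad
ρ = (1 − cos θ)/κ = (1 − 0.78080)/0.5128 = 0.42745
z = sin θ / κ = 0.62478/0.5128 = 1.21836
x = ρ cos φ = 0.42745 × cos(83.82°) = 0.04602
y = ρ sin φ = 0.42745 × sin(83.82°) = 0.42497

0.046 0.425 1.218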